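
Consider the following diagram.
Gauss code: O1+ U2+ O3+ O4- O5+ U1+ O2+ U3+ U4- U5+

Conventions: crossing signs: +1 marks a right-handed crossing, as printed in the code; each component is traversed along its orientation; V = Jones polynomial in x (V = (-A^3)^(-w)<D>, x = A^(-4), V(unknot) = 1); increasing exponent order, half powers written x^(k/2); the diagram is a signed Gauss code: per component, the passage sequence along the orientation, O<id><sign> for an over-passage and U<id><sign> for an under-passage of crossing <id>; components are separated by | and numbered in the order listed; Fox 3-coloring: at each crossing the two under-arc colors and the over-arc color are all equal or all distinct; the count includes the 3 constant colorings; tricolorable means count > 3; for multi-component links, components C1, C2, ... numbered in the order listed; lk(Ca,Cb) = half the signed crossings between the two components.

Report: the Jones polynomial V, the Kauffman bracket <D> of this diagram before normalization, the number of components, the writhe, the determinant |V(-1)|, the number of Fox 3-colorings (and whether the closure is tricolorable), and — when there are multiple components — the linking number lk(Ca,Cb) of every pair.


V = x + x^3 - x^4
<D> = A^-7 - A^-3 - A^5 (w = +3)
1 component over 5 crossings, w = +3
9 Fox colorings among 3^5, |V(-1)| = 3: tricolorable
why: det 3 = |V(-1)|; divisible by 3, so tricolorable


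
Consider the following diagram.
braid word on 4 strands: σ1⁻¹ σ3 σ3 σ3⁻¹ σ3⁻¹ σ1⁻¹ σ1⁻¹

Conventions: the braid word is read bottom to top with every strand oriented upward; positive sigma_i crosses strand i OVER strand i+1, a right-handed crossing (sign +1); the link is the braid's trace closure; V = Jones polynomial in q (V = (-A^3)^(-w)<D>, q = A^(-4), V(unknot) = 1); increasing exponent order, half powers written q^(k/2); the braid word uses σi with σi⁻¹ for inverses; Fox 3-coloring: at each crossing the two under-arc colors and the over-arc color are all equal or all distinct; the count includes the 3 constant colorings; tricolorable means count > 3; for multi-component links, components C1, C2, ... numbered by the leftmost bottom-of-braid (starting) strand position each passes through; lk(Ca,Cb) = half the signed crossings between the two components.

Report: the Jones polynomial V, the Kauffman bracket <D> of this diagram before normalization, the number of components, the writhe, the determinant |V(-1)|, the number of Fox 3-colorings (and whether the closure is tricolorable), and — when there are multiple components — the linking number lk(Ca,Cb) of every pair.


Jones polynomial: V(q) = -q^-5 - q^-4 + q^-3 + 2q^-2 + 2q^-1 + 1
<D> = -A^-9 - 2A^-5 - 2A^-1 - A^3 + A^7 + A^11; writhe -3
components 3, writhe -3 (7 crossings)
linking number lk(C1,C2) = 0
lk(C1,C3): 0
lk(C2,C3) = 0
3-colorings: 81 of 3^7, det 0 — tricolorable
note: the word shrinks to σ1⁻¹ σ1⁻¹ σ1⁻¹ after cancelling


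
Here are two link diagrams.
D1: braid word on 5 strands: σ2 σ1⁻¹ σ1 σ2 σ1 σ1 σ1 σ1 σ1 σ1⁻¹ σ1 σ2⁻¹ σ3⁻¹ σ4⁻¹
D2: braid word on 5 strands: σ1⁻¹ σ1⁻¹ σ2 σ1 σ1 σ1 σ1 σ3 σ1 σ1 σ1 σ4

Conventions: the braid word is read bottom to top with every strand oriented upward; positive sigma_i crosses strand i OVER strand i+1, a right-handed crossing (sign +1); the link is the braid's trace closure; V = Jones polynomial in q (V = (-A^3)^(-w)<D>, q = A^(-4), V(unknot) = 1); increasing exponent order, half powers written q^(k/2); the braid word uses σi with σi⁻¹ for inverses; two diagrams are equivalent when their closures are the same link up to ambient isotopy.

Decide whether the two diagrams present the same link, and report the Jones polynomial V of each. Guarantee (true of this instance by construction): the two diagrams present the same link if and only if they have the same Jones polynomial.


equivalent: yes
D1 (bracket -A^-16 + A^-12 - A^-8 + A^-4 + A^4; 14 crossings at w = +4): V = q^2 + q^4 - q^5 + q^6 - q^7
D2 (bracket -A^-4 + 1 - A^4 + A^8 + A^16; 12 crossings at w = +8): V = q^2 + q^4 - q^5 + q^6 - q^7
key observation: from 14 to 12 crossings by R-moves: one link, two diagrams


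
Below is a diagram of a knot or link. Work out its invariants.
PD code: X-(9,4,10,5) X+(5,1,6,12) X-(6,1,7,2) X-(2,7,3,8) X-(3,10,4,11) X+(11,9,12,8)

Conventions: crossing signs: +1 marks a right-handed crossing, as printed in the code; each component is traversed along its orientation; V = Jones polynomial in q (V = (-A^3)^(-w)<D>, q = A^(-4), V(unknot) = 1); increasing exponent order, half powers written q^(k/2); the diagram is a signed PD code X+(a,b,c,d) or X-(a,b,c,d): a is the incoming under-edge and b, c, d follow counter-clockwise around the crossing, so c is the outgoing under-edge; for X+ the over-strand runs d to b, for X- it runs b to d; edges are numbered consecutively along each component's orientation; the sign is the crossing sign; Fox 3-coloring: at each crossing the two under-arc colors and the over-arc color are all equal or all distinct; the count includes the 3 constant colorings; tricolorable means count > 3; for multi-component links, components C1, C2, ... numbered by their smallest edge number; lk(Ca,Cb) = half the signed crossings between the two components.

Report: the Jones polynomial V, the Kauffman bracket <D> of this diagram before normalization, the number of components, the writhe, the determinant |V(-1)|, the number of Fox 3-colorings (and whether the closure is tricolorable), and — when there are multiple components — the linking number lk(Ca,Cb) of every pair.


Jones polynomial: V(q) = 1
<D> = A^-6; writhe -2
components 1, writhe -2 (6 crossings)
3-colorings: 3 of 3^6, det 1 — not tricolorable
note: w = -2 shifts under R1 moves; the (-A^3)^(2) factor cancels that in V


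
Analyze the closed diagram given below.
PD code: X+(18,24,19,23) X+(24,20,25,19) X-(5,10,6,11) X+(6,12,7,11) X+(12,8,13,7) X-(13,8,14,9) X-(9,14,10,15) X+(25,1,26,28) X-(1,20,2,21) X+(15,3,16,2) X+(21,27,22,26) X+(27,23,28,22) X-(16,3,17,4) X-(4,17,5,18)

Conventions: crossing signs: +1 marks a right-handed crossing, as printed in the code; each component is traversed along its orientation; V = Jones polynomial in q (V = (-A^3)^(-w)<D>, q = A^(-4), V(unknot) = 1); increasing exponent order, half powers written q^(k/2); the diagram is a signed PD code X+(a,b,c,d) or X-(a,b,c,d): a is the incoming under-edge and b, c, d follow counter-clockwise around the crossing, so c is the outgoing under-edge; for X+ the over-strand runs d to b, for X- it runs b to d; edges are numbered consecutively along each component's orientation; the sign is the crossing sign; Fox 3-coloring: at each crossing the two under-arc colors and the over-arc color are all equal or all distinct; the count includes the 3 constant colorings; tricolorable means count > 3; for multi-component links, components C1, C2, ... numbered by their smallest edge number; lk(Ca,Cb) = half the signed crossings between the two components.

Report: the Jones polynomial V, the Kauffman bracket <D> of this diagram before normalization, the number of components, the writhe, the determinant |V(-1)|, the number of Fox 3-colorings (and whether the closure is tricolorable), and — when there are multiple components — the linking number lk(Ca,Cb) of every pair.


Jones polynomial: V(q) = q - q^2 + 2q^3 - q^4 + q^5 - q^6
<D> = -A^-18 + A^-14 - A^-10 + 2A^-6 - A^-2 + A^2; writhe +2
components 1, writhe +2 (14 crossings)
3-colorings: 3 of 3^14, det 7 — not tricolorable
note: w = +2 shifts under R1 moves; the (-A^3)^(-2) factor cancels that in V


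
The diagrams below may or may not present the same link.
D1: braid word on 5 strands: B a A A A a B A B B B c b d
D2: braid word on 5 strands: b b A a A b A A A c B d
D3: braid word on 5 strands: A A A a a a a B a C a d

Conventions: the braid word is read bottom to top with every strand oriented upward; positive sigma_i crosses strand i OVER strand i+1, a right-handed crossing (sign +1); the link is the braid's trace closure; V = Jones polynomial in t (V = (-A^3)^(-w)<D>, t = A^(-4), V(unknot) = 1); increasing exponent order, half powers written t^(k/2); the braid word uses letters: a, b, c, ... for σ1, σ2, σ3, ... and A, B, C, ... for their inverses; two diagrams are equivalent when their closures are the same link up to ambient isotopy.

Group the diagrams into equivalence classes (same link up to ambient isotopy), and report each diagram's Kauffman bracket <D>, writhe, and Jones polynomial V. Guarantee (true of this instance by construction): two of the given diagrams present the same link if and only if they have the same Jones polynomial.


grouping into links: {D1} | {D2} | {D3}
V(D1) = -t^-7 + t^-6 - t^-5 + t^-4 + t^-2  (w -4, c 14, <D> = A^-4 + A^4 - A^8 + A^12 - A^16)
V(D2) = t^-5 - 2t^-4 + 2t^-3 - 2t^-2 + 2t^-1 - 1 + t  (w 0, c 12, <D> = A^-4 - 1 + 2A^4 - 2A^8 + 2A^12 - 2A^16 + A^20)
D3 (bracket -A^-10 + A^-6 + A^2; 12 crossings at w = +2): V = t + t^3 - t^4
why: comparing 3 Jones polynomials yields 3 groups


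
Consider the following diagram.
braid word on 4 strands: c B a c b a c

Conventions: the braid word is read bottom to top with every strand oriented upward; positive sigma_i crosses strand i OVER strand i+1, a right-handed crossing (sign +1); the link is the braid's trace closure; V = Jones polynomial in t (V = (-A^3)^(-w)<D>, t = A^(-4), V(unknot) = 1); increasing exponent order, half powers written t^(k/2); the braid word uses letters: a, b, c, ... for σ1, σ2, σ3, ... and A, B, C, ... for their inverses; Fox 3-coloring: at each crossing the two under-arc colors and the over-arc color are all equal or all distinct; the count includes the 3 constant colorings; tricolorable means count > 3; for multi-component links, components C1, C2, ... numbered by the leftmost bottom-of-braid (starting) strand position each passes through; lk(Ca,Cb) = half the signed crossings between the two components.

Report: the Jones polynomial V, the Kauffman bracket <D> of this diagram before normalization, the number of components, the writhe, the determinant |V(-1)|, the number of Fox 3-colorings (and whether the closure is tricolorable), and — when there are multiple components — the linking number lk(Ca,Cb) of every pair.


Jones polynomial: V(t) = t - t^2 + 2t^3 - t^4 + t^5 - t^6
<D> = A^-9 - A^-5 + A^-1 - 2A^3 + A^7 - A^11; writhe +5
components 1, writhe +5 (7 crossings)
3-colorings: 3 of 3^7, det 7 — not tricolorable
note: |V(-1)| = 7: so not tricolorable, since 3 does not divide 7


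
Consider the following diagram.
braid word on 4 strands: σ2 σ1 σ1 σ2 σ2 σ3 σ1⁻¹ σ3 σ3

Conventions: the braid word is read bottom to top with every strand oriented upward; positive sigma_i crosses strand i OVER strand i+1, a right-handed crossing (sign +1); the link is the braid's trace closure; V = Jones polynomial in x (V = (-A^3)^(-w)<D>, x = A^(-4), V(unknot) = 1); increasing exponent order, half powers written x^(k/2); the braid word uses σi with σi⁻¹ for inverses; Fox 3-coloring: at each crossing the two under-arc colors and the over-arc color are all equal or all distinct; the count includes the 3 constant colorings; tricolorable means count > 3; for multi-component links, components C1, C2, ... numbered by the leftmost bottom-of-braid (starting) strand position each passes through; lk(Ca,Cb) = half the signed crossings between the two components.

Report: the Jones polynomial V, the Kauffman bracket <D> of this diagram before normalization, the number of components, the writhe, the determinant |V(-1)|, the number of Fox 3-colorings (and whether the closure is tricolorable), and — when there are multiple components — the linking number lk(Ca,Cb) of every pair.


V(x) = x^2 - x^3 + 3x^4 - 3x^5 + 4x^6 - 4x^7 + 2x^8 - 2x^9 + x^10
bracket: -A^-19 + 2A^-15 - 2A^-11 + 4A^-7 - 4A^-3 + 3A - 3A^5 + A^9 - A^13, w = +7
1 component, writhe +7, over 9 crossings
det 21, colorings 9 of 3^9 — tricolorable
observation: w = +7 (over 9 crossings) is diagram-only; (-A^3)^(-7) removes it from V


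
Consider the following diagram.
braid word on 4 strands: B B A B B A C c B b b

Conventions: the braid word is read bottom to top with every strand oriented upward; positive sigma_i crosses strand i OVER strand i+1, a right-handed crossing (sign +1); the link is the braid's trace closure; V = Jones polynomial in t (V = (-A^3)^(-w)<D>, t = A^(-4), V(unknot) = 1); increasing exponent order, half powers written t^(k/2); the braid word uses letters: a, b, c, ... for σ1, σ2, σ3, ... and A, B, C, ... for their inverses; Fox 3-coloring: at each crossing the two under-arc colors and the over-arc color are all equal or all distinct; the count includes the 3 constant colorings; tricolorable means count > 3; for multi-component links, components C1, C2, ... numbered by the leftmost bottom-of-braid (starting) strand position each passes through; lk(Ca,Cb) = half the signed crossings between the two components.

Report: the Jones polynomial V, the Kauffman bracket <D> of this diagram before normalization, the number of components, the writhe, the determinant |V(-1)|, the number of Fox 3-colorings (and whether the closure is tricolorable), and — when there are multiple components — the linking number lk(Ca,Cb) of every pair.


V(t) = t^-6 + t^-3 + t^-2 + t^-1
bracket: -A^-11 - A^-7 - A^-3 - A^9, w = -5
3 components, writhe -5, over 11 crossings
lk(C1,C2) = -2
linking number lk(C1,C3) = 0
lk(C2,C3): 0
det 0, colorings 9 of 3^12 — tricolorable
observation: summing lk over 3 pairs gives -2


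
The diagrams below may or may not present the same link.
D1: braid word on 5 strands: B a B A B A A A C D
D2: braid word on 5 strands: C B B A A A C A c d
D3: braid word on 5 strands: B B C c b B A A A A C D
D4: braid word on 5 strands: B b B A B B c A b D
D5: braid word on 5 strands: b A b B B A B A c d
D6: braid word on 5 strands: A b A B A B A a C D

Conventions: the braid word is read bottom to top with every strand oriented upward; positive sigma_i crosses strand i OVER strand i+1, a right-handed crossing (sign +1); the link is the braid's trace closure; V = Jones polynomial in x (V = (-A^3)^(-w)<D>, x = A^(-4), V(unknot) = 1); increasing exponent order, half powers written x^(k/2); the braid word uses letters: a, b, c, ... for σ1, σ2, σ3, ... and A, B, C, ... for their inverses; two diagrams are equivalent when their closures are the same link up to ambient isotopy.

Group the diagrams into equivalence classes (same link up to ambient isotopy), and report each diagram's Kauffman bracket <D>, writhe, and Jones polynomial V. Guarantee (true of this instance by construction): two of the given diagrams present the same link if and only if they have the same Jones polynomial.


classes: {D1, D2, D3} | {D4, D5, D6}
V(D1) = x^-8 - x^-7 + 2x^-6 - x^-5 + 2x^-4 + x^-2  [10 crossings, <D> = A^-16 + 2A^-8 - A^-4 + 2 - A^4 + A^8, w = -8]
V(D2) = x^-8 - x^-7 + 2x^-6 - x^-5 + 2x^-4 + x^-2  (w -6, c 10, <D> = A^-10 + 2A^-2 - A^2 + 2A^6 - A^10 + A^14)
V(D3) = x^-8 - x^-7 + 2x^-6 - x^-5 + 2x^-4 + x^-2  (w -8, c 12, <D> = A^-16 + 2A^-8 - A^-4 + 2 - A^4 + A^8)
V(D4) = x^-5 + 2x^-3 + x^-1  [10 crossings, <D> = A^-8 + 2 + A^8, w = -4]
V(D5) = x^-5 + 2x^-3 + x^-1  (w -2, c 10, <D> = A^-2 + 2A^6 + A^14)
V(D6) = x^-5 + 2x^-3 + x^-1  [10 crossings, <D> = A^-14 + 2A^-6 + A^2, w = -6]
note: comparing 6 Jones polynomials yields 2 groups


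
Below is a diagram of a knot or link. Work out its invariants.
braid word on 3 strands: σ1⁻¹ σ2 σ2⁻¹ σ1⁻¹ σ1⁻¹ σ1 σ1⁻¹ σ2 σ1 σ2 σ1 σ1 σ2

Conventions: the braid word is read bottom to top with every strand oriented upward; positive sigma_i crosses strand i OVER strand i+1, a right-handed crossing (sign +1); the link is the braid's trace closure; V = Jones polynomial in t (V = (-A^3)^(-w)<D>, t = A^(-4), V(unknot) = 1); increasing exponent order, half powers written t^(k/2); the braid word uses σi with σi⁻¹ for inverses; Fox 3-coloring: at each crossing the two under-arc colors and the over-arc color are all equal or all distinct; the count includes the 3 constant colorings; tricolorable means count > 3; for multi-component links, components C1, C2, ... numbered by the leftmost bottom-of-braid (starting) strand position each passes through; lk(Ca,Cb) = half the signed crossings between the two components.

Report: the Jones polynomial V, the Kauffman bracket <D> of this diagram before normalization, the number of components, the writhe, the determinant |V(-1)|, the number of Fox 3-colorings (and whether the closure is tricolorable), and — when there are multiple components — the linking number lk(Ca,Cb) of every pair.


V(t) = -2t^(1/2) + t^(3/2) - 2t^(5/2) + t^(7/2) - t^(9/2) + t^(11/2)
bracket: -A^-13 + A^-9 - A^-5 + 2A^-1 - A^3 + 2A^7, w = +3
2 components, writhe +3, over 13 crossings
lk(C1,C2) = 0
det 8, colorings 3 of 3^13 — not tricolorable
observation: all 2 components of this link are unlinked algebraically


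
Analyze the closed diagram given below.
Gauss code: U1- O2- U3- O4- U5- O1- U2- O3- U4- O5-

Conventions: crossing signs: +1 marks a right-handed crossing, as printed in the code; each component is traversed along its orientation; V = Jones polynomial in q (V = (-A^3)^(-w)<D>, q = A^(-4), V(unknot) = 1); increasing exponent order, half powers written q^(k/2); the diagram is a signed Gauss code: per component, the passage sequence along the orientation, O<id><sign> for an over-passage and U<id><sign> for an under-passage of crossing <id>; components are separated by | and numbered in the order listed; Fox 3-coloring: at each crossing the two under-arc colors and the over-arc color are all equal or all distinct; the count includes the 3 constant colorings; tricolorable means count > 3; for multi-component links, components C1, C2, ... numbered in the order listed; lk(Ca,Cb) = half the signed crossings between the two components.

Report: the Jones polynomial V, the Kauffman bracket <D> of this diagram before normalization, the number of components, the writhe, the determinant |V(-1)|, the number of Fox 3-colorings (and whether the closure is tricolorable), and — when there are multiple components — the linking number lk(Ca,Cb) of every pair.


Jones polynomial: V(q) = -q^-7 + q^-6 - q^-5 + q^-4 + q^-2
<D> = -A^-7 - A + A^5 - A^9 + A^13; writhe -5
components 1, writhe -5 (5 crossings)
3-colorings: 3 of 3^5, det 5 — not tricolorable
note: V spans 5 powers of q: at least 5 crossings in any diagram


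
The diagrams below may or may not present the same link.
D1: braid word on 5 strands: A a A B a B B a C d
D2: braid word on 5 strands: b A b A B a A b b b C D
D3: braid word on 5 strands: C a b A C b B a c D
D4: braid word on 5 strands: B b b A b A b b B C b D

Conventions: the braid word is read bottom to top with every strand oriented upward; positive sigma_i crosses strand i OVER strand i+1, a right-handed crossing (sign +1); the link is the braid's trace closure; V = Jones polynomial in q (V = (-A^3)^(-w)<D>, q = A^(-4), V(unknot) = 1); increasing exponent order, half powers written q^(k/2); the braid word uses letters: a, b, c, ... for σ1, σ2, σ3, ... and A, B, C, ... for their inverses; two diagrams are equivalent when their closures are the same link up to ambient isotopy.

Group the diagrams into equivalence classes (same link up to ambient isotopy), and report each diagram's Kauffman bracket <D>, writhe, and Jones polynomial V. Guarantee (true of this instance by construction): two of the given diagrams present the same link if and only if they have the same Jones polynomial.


classes: {D1} | {D2, D4} | {D3}
V(D1) = -q^-4 + q^-3 + q^-1  [10 crossings, <D> = A^-2 + A^6 - A^10, w = -2]
D2 (bracket A^-20 - 2A^-16 + 2A^-12 - 2A^-8 + 2A^-4 - 1 + A^4; 12 crossings at w = 0): V = q^-1 - 1 + 2q - 2q^2 + 2q^3 - 2q^4 + q^5
V(D3) = 1  [10 crossings, <D> = 1, w = 0]
V(D4) = q^-1 - 1 + 2q - 2q^2 + 2q^3 - 2q^4 + q^5  (w 0, c 12, <D> = A^-20 - 2A^-16 + 2A^-12 - 2A^-8 + 2A^-4 - 1 + A^4)
note: 3 values of V(q) split the 4 diagrams


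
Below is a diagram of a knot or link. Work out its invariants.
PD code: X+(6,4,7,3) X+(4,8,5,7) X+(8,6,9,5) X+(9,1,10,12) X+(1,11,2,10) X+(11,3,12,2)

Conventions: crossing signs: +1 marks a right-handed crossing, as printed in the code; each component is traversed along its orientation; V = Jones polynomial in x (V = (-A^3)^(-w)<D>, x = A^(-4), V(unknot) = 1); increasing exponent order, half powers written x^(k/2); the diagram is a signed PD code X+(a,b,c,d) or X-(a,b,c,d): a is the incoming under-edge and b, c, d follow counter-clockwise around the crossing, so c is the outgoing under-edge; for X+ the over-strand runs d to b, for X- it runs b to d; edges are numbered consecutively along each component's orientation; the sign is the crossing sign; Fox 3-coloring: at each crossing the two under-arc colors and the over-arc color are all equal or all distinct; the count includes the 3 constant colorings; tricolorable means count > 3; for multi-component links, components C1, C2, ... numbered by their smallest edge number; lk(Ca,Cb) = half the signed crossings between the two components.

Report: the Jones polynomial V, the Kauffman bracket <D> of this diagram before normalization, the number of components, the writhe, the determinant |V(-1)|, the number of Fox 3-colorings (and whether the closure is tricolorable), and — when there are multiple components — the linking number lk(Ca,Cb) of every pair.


V = x^2 + 2x^4 - 2x^5 + x^6 - 2x^7 + x^8
<D> = A^-14 - 2A^-10 + A^-6 - 2A^-2 + 2A^2 + A^10 (w = +6)
1 component over 6 crossings, w = +6
27 Fox colorings among 3^6, |V(-1)| = 9: tricolorable
why: w = +6 (over 6 crossings) is diagram-only; (-A^3)^(-6) removes it from V


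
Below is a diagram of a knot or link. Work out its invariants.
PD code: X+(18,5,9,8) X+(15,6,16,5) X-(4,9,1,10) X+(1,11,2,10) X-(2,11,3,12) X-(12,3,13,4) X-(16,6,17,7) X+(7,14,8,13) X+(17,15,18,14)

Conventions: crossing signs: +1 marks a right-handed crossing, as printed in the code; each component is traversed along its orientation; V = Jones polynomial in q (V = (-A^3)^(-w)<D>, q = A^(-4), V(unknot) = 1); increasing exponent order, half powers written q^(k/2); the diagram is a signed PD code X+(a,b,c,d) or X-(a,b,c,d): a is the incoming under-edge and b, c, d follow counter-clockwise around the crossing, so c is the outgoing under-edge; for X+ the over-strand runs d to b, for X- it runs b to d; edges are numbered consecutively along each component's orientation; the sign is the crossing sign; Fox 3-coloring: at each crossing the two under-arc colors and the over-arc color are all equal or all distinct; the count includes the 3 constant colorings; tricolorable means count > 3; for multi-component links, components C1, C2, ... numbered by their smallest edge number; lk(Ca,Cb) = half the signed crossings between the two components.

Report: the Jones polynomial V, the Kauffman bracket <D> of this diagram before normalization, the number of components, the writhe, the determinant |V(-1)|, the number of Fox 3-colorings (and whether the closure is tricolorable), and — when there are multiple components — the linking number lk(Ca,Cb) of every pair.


V(q) = q^-2 + 2 + q^2
bracket: -A^-5 - 2A^3 - A^11, w = +1
3 components, writhe +1, over 9 crossings
lk(C1,C2) = 0
linking number lk(C1,C3) = -1
lk(C2,C3): +1
det 4, colorings 3 of 3^9 — not tricolorable
observation: the span of V is 4, within the link bound 9 + 3 - 1


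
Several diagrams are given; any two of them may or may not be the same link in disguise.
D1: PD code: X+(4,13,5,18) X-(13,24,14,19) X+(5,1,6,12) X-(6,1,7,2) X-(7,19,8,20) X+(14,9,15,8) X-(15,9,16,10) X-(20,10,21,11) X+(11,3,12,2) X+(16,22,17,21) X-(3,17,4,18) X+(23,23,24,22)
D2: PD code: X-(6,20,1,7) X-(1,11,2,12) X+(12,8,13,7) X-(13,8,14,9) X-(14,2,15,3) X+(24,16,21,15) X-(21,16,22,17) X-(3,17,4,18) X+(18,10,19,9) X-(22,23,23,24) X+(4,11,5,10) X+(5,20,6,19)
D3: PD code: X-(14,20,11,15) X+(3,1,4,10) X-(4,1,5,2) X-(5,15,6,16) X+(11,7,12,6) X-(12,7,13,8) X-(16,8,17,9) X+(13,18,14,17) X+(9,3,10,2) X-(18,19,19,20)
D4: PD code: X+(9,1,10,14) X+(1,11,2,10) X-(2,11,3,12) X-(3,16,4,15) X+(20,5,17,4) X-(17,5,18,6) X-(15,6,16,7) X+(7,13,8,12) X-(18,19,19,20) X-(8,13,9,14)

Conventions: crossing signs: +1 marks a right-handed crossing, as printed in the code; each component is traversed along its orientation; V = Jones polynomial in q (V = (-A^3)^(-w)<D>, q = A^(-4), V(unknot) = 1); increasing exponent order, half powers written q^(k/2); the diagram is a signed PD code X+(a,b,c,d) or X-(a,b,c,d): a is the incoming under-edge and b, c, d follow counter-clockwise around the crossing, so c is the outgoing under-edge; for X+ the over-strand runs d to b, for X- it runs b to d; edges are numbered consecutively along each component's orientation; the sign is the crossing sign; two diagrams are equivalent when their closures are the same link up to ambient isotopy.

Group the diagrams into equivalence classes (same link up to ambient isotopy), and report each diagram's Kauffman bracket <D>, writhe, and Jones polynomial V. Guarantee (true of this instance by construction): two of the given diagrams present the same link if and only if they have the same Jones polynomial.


grouping into links: {D1, D2, D3, D4}
V(D1) = q^-3 + q^-2 + q^-1 + 1  (w 0, c 12, <D> = 1 + A^4 + A^8 + A^12)
V(D2) = q^-3 + q^-2 + q^-1 + 1  (w -2, c 12, <D> = A^-6 + A^-2 + A^2 + A^6)
D3 (bracket A^-6 + A^-2 + A^2 + A^6; 10 crossings at w = -2): V = q^-3 + q^-2 + q^-1 + 1
D4 (bracket A^-6 + A^-2 + A^2 + A^6; 10 crossings at w = -2): V = q^-3 + q^-2 + q^-1 + 1
key observation: one V(q) for all 4 diagrams — one class (guaranteed)


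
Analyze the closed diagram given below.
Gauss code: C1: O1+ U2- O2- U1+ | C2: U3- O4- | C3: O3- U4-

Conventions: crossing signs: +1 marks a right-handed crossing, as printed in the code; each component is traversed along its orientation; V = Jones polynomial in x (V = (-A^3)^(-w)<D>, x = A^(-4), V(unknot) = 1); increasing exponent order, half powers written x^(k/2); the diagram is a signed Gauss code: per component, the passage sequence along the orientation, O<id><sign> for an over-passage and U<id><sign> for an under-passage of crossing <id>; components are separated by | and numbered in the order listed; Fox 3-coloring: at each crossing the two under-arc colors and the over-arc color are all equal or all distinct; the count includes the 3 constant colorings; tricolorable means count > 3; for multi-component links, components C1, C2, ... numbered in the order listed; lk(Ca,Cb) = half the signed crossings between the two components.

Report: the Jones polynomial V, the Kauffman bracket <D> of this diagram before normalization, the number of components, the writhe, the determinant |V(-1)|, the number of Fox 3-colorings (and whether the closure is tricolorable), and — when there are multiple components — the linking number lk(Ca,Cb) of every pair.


V = x^-3 + x^-2 + x^-1 + 1
<D> = A^-6 + A^-2 + A^2 + A^6 (w = -2)
3 components over 4 crossings, w = -2
lk(C1,C2): 0
lk(C1,C3) = 0
linking number lk(C2,C3) = -1
9 Fox colorings among 3^4, |V(-1)| = 0: tricolorable
why: the span of V is 3, within the link bound 4 + 3 - 1


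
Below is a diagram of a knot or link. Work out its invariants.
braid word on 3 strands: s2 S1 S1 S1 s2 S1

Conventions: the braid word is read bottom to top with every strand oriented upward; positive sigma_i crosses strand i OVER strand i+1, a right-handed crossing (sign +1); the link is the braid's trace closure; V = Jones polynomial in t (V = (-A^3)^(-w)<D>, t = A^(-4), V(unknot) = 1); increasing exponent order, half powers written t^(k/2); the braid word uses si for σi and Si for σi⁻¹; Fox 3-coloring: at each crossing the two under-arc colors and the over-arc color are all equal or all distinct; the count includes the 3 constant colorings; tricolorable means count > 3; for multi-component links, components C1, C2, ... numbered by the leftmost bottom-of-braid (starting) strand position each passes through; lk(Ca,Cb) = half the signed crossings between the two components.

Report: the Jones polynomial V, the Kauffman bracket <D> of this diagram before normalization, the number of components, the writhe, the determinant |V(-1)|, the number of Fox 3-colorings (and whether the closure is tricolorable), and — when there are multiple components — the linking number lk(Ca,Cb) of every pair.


Jones polynomial: V(t) = t^-5 - 2t^-4 + 2t^-3 - 2t^-2 + 2t^-1 - 1 + t
<D> = A^-10 - A^-6 + 2A^-2 - 2A^2 + 2A^6 - 2A^10 + A^14; writhe -2
components 1, writhe -2 (6 crossings)
3-colorings: 3 of 3^6, det 11 — not tricolorable
note: |V(-1)| = 11: so not tricolorable, since 3 does not divide 11


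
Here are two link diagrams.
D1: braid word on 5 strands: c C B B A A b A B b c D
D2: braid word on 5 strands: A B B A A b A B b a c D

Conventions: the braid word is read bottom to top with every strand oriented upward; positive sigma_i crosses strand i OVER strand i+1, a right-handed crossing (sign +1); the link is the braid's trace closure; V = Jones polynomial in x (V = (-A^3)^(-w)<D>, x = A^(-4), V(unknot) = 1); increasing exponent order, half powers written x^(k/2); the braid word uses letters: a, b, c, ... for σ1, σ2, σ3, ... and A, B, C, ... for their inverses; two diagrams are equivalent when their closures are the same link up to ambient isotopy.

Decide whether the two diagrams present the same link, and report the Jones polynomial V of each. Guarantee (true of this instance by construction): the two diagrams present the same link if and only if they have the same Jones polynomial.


same link: yes
V(D1) = -x^-6 + x^-5 - x^-4 + 2x^-3 - x^-2 + x^-1  [12 crossings, <D> = A^-8 - A^-4 + 2 - A^4 + A^8 - A^12, w = -4]
D2 (bracket A^-8 - A^-4 + 2 - A^4 + A^8 - A^12; 12 crossings at w = -4): V = -x^-6 + x^-5 - x^-4 + 2x^-3 - x^-2 + x^-1
note: D2 (12 crossings) and D1 (12) are Markov-related braid presentations


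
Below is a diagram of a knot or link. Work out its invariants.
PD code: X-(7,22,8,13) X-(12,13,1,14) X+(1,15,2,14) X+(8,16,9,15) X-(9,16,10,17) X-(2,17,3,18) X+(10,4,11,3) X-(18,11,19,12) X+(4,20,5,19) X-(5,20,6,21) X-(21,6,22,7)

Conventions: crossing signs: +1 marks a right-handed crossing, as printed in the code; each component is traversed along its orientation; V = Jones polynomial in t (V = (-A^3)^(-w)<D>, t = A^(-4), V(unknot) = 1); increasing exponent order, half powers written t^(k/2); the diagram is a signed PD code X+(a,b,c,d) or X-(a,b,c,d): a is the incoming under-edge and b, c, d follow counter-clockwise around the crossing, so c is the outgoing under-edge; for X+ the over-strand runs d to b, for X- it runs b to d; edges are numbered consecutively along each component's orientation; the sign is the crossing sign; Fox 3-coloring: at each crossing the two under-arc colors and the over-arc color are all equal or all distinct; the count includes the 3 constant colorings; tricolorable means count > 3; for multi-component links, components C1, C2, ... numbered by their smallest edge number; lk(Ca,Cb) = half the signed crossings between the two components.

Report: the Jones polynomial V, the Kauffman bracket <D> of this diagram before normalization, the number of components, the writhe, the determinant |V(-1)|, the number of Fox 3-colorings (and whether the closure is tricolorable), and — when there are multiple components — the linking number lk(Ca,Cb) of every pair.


V(t) = -t^(-9/2) - t^(-5/2) + t^(-3/2) - t^(-1/2)
bracket: A^-7 - A^-3 + A + A^9, w = -3
2 components, writhe -3, over 11 crossings
lk(C1,C2) = -2
det 4, colorings 3 of 3^11 — not tricolorable
observation: the 1 component pair carries total linking -2


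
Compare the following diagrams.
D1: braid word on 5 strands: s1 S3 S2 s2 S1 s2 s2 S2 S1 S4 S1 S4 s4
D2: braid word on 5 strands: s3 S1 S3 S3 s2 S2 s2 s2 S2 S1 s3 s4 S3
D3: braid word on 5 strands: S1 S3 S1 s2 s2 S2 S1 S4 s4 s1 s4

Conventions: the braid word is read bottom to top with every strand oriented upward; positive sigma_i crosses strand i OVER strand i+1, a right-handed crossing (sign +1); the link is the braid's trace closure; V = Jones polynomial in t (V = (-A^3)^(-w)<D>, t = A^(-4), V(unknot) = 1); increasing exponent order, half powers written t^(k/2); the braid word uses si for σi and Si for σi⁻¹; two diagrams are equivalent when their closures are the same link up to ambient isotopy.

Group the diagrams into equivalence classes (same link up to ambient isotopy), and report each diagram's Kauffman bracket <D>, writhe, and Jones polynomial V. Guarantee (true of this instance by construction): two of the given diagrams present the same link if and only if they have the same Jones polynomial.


grouping into links: {D1, D2, D3}
V(D1) = -t^(-5/2) - t^(-1/2)  (w -3, c 13, <D> = A^-7 + A)
V(D2) = -t^(-5/2) - t^(-1/2)  [13 crossings, <D> = A^-1 + A^7, w = -1]
V(D3) = -t^(-5/2) - t^(-1/2)  (w -1, c 11, <D> = A^-1 + A^7)
key observation: one V(t) for all 3 diagrams — one class (guaranteed)


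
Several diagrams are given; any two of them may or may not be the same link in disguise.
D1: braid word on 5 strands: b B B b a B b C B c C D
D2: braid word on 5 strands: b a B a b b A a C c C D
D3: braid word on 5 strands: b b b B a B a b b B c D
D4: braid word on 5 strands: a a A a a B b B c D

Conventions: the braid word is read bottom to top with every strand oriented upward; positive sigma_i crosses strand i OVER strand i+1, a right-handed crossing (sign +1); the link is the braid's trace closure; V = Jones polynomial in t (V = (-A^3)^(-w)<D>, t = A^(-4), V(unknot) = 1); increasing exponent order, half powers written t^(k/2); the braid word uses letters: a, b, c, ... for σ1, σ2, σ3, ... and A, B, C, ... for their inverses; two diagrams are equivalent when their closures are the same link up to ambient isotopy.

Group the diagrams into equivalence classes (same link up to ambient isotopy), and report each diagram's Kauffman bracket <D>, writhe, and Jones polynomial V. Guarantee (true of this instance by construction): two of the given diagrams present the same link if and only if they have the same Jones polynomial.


grouping into links: {D1} | {D2, D3} | {D4}
V(D1) = 1  (w -2, c 12, <D> = A^-6)
D2 (bracket -A^-18 + A^-14 - A^-10 + 2A^-6 - A^-2 + A^2; 12 crossings at w = +2): V = t - t^2 + 2t^3 - t^4 + t^5 - t^6
V(D3) = t - t^2 + 2t^3 - t^4 + t^5 - t^6  (w +4, c 12, <D> = -A^-12 + A^-8 - A^-4 + 2 - A^4 + A^8)
V(D4) = t + t^3 - t^4  [10 crossings, <D> = -A^-10 + A^-6 + A^2, w = +2]
why: 3 values of V(t) split the 4 diagrams


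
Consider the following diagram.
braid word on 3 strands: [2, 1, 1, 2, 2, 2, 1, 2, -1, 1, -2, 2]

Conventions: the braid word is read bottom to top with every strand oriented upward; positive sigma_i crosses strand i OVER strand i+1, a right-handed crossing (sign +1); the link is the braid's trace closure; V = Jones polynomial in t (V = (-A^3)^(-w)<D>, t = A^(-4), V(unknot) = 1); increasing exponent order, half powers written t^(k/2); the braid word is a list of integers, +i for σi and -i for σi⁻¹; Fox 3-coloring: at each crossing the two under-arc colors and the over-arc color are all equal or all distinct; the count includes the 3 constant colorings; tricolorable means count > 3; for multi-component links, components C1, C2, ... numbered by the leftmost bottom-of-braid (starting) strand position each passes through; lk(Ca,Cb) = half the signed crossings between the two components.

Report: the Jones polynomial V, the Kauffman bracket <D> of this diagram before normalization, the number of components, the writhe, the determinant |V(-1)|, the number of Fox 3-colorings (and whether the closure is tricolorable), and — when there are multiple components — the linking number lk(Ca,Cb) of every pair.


V = t^3 + t^5 - t^8
<D> = -A^-8 + A^4 + A^12 (w = +8)
1 component over 12 crossings, w = +8
9 Fox colorings among 3^12, |V(-1)| = 3: tricolorable
why: V spans 5 powers of t: at least 5 crossings in any diagram


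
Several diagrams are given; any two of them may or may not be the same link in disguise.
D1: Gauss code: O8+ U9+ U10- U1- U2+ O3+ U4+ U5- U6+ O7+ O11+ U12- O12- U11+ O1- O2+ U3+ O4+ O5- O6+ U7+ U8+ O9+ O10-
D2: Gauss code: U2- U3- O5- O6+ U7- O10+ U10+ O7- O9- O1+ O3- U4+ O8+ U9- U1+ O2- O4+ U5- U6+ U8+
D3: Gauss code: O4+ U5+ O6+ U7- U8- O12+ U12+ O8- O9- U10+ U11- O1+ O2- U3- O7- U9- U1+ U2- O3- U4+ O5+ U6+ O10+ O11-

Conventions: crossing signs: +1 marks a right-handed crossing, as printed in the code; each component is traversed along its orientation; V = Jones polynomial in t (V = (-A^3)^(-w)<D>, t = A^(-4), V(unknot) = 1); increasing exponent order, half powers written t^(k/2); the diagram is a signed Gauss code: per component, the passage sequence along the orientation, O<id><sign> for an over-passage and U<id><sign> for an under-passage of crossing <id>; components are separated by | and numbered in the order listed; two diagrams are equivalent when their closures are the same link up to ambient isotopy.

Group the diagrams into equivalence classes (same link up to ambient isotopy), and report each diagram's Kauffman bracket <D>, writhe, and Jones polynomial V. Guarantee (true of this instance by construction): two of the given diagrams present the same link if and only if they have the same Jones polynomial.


classes: {D1} | {D2} | {D3}
V(D1) = t + t^3 - t^4  [12 crossings, <D> = -A^-4 + 1 + A^8, w = +4]
V(D2) = 1  (w 0, c 10, <D> = 1)
D3 (bracket -A^-12 + A^-8 - A^-4 + 3 - A^4 + A^8 - A^12; 12 crossings at w = 0): V = -t^-3 + t^-2 - t^-1 + 3 - t + t^2 - t^3
note: comparing 3 Jones polynomials yields 3 groups


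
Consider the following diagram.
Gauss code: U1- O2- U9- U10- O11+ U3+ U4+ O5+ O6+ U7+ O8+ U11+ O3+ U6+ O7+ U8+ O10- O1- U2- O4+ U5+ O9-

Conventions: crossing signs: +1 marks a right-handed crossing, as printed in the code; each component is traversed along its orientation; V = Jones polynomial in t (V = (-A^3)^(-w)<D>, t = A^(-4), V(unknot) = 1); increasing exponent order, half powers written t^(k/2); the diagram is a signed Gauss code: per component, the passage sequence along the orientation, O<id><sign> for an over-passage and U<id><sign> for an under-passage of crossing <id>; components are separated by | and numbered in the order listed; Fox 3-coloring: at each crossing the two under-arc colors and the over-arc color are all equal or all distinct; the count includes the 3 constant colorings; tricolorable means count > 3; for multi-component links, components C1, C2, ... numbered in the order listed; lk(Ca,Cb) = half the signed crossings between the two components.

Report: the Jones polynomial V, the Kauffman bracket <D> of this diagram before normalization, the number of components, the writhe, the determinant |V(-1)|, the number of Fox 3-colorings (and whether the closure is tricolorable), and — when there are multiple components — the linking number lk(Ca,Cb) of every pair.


Jones polynomial: V(t) = -1 + 3t - 4t^2 + 6t^3 - 5t^4 + 5t^5 - 4t^6 + 2t^7 - t^8
<D> = A^-23 - 2A^-19 + 4A^-15 - 5A^-11 + 5A^-7 - 6A^-3 + 4A - 3A^5 + A^9; writhe +3
components 1, writhe +3 (11 crossings)
3-colorings: 3 of 3^11, det 31 — not tricolorable
note: the span of V is 8, forcing >= 8 crossings in any diagram


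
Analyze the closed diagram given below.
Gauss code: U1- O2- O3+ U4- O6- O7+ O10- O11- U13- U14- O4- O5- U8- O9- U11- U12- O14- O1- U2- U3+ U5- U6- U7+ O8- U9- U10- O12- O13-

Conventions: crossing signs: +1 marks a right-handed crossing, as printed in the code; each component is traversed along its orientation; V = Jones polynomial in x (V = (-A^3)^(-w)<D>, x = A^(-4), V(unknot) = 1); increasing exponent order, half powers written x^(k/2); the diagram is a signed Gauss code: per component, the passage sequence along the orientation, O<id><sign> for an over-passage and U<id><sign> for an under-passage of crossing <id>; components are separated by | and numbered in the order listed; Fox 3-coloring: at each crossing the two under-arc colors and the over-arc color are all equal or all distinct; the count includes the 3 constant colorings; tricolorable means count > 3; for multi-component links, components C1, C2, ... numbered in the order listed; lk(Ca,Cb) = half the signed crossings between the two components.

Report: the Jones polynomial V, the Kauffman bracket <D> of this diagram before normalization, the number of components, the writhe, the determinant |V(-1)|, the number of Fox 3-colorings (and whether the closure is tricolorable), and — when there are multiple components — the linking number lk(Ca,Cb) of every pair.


Jones polynomial: V(x) = -x^-10 + x^-6 + x^-4
<D> = A^-14 + A^-6 - A^10; writhe -10
components 1, writhe -10 (14 crossings)
3-colorings: 3 of 3^14, det 1 — not tricolorable
note: det 1 = |V(-1)|; not divisible by 3, so not tricolorable
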